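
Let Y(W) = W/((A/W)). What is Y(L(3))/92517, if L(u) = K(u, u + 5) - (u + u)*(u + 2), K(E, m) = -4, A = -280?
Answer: -289/6476190 ≈ -4.4625e-5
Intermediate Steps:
L(u) = -4 - 2*u*(2 + u) (L(u) = -4 - (u + u)*(u + 2) = -4 - 2*u*(2 + u))
Y(W) = -W²/280 (Y(W) = W/((-280/W)) = W*(-W/280) = -W²/280)
Y(L(3))/92517 = -(-4 - 4*3 - 2*3²)²/280/92517 = -(-4 - 12 - 2*9)²/280*(1/92517) = -(-4 - 12 - 18)²/280*(1/92517) = -1/280*(-34)²*(1/92517) = -1/280*1156*(1/92517) = -289/70*1/92517 = -289/6476190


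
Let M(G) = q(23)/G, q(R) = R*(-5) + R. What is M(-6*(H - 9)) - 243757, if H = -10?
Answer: -13894195/57 ≈ -2.4376e+5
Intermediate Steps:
q(R) = -4*R (q(R) = -5*R + R = -4*R)
M(G) = -92/G (M(G) = (-4*23)/G = -92/G)
M(-6*(H - 9)) - 243757 = -92*(-1/(6*(-10 - 9))) - 243757 = -92/((-6*(-19))) - 243757 = -92/114 - 243757 = -92*1/114 - 243757 = -46/57 - 243757 = -13894195/57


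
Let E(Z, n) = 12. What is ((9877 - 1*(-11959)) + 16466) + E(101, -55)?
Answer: 38314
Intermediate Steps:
((9877 - 1*(-11959)) + 16466) + E(101, -55) = ((9877 - 1*(-11959)) + 16466) + 12 = ((9877 + 11959) + 16466) + 12 = (21836 + 16466) + 12 = 38302 + 12 = 38314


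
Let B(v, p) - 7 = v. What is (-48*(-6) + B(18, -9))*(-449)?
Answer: -140537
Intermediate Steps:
B(v, p) = 7 + v
(-48*(-6) + B(18, -9))*(-449) = (-48*(-6) + (7 + 18))*(-449) = (288 + 25)*(-449) = 313*(-449) = -140537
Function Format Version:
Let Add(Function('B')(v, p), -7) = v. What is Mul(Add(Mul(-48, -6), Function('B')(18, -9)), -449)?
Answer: -140537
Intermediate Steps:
Function('B')(v, p) = Add(7, v)
Mul(Add(Mul(-48, -6), Function('B')(18, -9)), -449) = Mul(Add(Mul(-48, -6), Add(7, 18)), -449) = Mul(Add(288, 25), -449) = Mul(313, -449) = -140537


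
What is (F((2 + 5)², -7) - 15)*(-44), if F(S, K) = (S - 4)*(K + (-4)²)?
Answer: -17160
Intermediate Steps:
F(S, K) = (-4 + S)*(16 + K) (F(S, K) = (-4 + S)*(K + 16) = (-4 + S)*(16 + K))
(F((2 + 5)², -7) - 15)*(-44) = ((-64 - 4*(-7) + 16*(2 + 5)² - 7*(2 + 5)²) - 15)*(-44) = ((-64 + 28 + 16*7² - 7*7²) - 15)*(-44) = ((-64 + 28 + 16*49 - 7*49) - 15)*(-44) = ((-64 + 28 + 784 - 343) - 15)*(-44) = (405 - 15)*(-44) = 390*(-44) = -17160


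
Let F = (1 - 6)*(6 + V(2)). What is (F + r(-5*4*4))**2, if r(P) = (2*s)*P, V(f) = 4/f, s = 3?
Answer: 270400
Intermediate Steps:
r(P) = 6*P (r(P) = (2*3)*P = 6*P)
F = -40 (F = (1 - 6)*(6 + 4/2) = -5*(6 + 4*(1/2)) = -5*(6 + 2) = -5*8 = -40)
(F + r(-5*4*4))**2 = (-40 + 6*(-5*4*4))**2 = (-40 + 6*(-20*4))**2 = (-40 + 6*(-80))**2 = (-40 - 480)**2 = (-520)**2 = 270400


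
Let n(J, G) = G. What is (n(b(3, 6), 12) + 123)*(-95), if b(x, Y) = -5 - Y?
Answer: -12825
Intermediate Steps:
(n(b(3, 6), 12) + 123)*(-95) = (12 + 123)*(-95) = 135*(-95) = -12825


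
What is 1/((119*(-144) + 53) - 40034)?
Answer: -1/57117 ≈ -1.7508e-5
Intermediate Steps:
1/((119*(-144) + 53) - 40034) = 1/((-17136 + 53) - 40034) = 1/(-17083 - 40034) = 1/(-57117) = -1/57117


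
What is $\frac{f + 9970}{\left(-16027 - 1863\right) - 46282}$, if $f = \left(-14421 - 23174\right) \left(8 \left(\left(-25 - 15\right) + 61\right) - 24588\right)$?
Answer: $- \frac{459039935}{32086} \approx -14307.0$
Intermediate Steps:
$f = 918069900$ ($f = - 37595 \left(8 \left(-40 + 61\right) - 24588\right) = - 37595 \left(8 \cdot 21 - 24588\right) = - 37595 \left(168 - 24588\right) = \left(-37595\right) \left(-24420\right) = 918069900$)
$\frac{f + 9970}{\left(-16027 - 1863\right) - 46282} = \frac{918069900 + 9970}{\left(-16027 - 1863\right) - 46282} = \frac{918079870}{-17890 - 46282} = \frac{918079870}{-64172} = 918079870 \left(- \frac{1}{64172}\right) = - \frac{459039935}{32086}$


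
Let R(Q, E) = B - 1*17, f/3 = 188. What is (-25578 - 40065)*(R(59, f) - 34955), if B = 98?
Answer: 2289233982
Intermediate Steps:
f = 564 (f = 3*188 = 564)
R(Q, E) = 81 (R(Q, E) = 98 - 1*17 = 98 - 17 = 81)
(-25578 - 40065)*(R(59, f) - 34955) = (-25578 - 40065)*(81 - 34955) = -65643*(-34874) = 2289233982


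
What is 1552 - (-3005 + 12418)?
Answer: -7861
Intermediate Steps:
1552 - (-3005 + 12418) = 1552 - 1*9413 = 1552 - 9413 = -7861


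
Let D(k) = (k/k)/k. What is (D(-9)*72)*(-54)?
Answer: 432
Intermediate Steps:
D(k) = 1/k
(D(-9)*72)*(-54) = (72/(-9))*(-54) = -1/9*72*(-54) = -8*(-54) = 432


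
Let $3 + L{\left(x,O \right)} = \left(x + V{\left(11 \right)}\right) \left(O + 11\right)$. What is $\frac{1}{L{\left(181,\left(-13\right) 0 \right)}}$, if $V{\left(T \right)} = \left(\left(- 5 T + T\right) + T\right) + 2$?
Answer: $\frac{1}{1647} \approx 0.00060716$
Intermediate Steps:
$V{\left(T \right)} = 2 - 3 T$ ($V{\left(T \right)} = \left(- 4 T + T\right) + 2 = - 3 T + 2 = 2 - 3 T$)
$L{\left(x,O \right)} = -3 + \left(-31 + x\right) \left(11 + O\right)$ ($L{\left(x,O \right)} = -3 + \left(x + \left(2 - 33\right)\right) \left(O + 11\right) = -3 + \left(x + \left(2 - 33\right)\right) \left(11 + O\right) = -3 + \left(x - 31\right) \left(11 + O\right) = -3 + \left(-31 + x\right) \left(11 + O\right)$)
$\frac{1}{L{\left(181,\left(-13\right) 0 \right)}} = \frac{1}{-344 - 31 \left(\left(-13\right) 0\right) + 11 \cdot 181 + \left(-13\right) 0 \cdot 181} = \frac{1}{-344 - 0 + 1991 + 0 \cdot 181} = \frac{1}{-344 + 0 + 1991 + 0} = \frac{1}{1647}$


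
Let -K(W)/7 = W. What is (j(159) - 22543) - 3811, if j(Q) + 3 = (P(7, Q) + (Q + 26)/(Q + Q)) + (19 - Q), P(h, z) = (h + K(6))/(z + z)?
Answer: -1404316/53 ≈ -26497.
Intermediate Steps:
K(W) = -7*W
P(h, z) = (-42 + h)/(2*z) (P(h, z) = (h - 7*6)/(z + z) = (h - 42)/((2*z)) = (-42 + h)*(1/(2*z)) = (-42 + h)/(2*z))
j(Q) = 16 - Q - 35/(2*Q) + (26 + Q)/(2*Q) (j(Q) = -3 + (((-42 + 7)/(2*Q) + (Q + 26)/(Q + Q)) + (19 - Q)) = -3 + (((1/2)*(-35)/Q + (26 + Q)/((2*Q))) + (19 - Q)) = -3 + ((-35/(2*Q) + (26 + Q)*(1/(2*Q))) + (19 - Q)) = -3 + ((-35/(2*Q) + (26 + Q)/(2*Q)) + (19 - Q)) = -3 + (19 - Q - 35/(2*Q) + (26 + Q)/(2*Q)) = 16 - Q - 35/(2*Q) + (26 + Q)/(2*Q))
(j(159) - 22543) - 3811 = ((33/2 - 1*159 - 9/2/159) - 22543) - 3811 = ((33/2 - 159 - 9/2*1/159) - 22543) - 3811 = ((33/2 - 159 - 3/106) - 22543) - 3811 = (-7554/53 - 22543) - 3811 = -1202333/53 - 3811 = -1404316/53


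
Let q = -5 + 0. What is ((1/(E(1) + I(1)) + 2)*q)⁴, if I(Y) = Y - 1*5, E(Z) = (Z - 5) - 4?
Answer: 174900625/20736 ≈ 8434.6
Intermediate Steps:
q = -5
E(Z) = -9 + Z (E(Z) = (-5 + Z) - 4 = -9 + Z)
I(Y) = -5 + Y (I(Y) = Y - 5 = -5 + Y)
((1/(E(1) + I(1)) + 2)*q)⁴ = ((1/((-9 + 1) + (-5 + 1)) + 2)*(-5))⁴ = ((1/(-8 - 4) + 2)*(-5))⁴ = ((1/(-12) + 2)*(-5))⁴ = ((-1/12 + 2)*(-5))⁴ = ((23/12)*(-5))⁴ = (-115/12)⁴ = 174900625/20736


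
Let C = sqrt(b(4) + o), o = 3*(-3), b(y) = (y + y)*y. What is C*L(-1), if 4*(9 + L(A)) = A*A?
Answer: -35*sqrt(23)/4 ≈ -41.964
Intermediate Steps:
b(y) = 2*y**2 (b(y) = (2*y)*y = 2*y**2)
o = -9
L(A) = -9 + A**2/4 (L(A) = -9 + (A*A)/4 = -9 + A**2/4)
C = sqrt(23) (C = sqrt(2*4**2 - 9) = sqrt(2*16 - 9) = sqrt(32 - 9) = sqrt(23) ≈ 4.7958)
C*L(-1) = sqrt(23)*(-9 + (1/4)*(-1)**2) = sqrt(23)*(-9 + (1/4)*1) = sqrt(23)*(-9 + 1/4) = sqrt(23)*(-35/4) = -35*sqrt(23)/4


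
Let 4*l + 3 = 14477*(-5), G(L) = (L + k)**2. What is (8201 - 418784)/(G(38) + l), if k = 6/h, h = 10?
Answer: 3421525/138392 ≈ 24.723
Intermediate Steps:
k = 3/5 (k = 6/10 = 6*(1/10) = 3/5 ≈ 0.60000)
G(L) = (3/5 + L)**2 (G(L) = (L + 3/5)**2 = (3/5 + L)**2)
l = -18097 (l = -3/4 + (14477*(-5))/4 = -3/4 + (1/4)*(-72385) = -3/4 - 72385/4 = -18097)
(8201 - 418784)/(G(38) + l) = (8201 - 418784)/((3 + 5*38)**2/25 - 18097) = -410583/((3 + 190)**2/25 - 18097) = -410583/((1/25)*193**2 - 18097) = -410583/((1/25)*37249 - 18097) = -410583/(37249/25 - 18097) = -410583/(-415176/25) = -410583*(-25/415176) = 3421525/138392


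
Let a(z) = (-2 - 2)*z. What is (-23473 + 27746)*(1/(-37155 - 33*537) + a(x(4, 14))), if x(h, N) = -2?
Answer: 1875876911/54876 ≈ 34184.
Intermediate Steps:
a(z) = -4*z
(-23473 + 27746)*(1/(-37155 - 33*537) + a(x(4, 14))) = (-23473 + 27746)*(1/(-37155 - 33*537) - 4*(-2)) = 4273*(1/(-37155 - 17721) + 8) = 4273*(1/(-54876) + 8) = 4273*(-1/54876 + 8) = 4273*(439007/54876) = 1875876911/54876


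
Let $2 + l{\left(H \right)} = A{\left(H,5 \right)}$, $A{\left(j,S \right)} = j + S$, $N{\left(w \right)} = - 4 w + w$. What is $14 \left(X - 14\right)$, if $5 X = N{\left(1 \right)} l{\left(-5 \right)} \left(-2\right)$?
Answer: $- \frac{1148}{5} \approx -229.6$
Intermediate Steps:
$N{\left(w \right)} = - 3 w$
$A{\left(j,S \right)} = S + j$
$l{\left(H \right)} = 3 + H$ ($l{\left(H \right)} = -2 + \left(5 + H\right) = 3 + H$)
$X = - \frac{12}{5}$ ($X = \frac{\left(-3\right) 1 \left(3 - 5\right) \left(-2\right)}{5} = \frac{\left(-3\right) \left(-2\right) \left(-2\right)}{5} = \frac{6 \left(-2\right)}{5} = \frac{1}{5} \left(-12\right) = - \frac{12}{5} \approx -2.4$)
$14 \left(X - 14\right) = 14 \left(- \frac{12}{5} - 14\right) = 14 \left(- \frac{82}{5}\right) = - \frac{1148}{5}$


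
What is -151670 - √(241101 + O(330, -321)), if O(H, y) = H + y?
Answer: -151670 - 3*√26790 ≈ -1.5216e+5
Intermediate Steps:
-151670 - √(241101 + O(330, -321)) = -151670 - √(241101 + (330 - 321)) = -151670 - √(241101 + 9) = -151670 - √241110 = -151670 - 3*√26790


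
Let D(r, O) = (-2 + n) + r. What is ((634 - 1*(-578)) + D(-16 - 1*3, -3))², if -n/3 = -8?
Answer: 1476225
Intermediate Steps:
n = 24 (n = -3*(-8) = 24)
D(r, O) = 22 + r (D(r, O) = (-2 + 24) + r = 22 + r)
((634 - 1*(-578)) + D(-16 - 1*3, -3))² = ((634 - 1*(-578)) + (22 + (-16 - 1*3)))² = ((634 + 578) + (22 + (-16 - 3)))² = (1212 + (22 - 19))² = (1212 + 3)² = 1215² = 1476225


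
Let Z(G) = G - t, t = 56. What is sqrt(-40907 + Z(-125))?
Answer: 8*I*sqrt(642) ≈ 202.7*I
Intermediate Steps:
Z(G) = -56 + G (Z(G) = G - 1*56 = G - 56 = -56 + G)
sqrt(-40907 + Z(-125)) = sqrt(-40907 + (-56 - 125)) = sqrt(-40907 - 181) = sqrt(-41088) = 8*I*sqrt(642)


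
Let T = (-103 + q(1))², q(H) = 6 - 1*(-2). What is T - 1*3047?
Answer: 5978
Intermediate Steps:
q(H) = 8 (q(H) = 6 + 2 = 8)
T = 9025 (T = (-103 + 8)² = (-95)² = 9025)
T - 1*3047 = 9025 - 1*3047 = 9025 - 3047 = 5978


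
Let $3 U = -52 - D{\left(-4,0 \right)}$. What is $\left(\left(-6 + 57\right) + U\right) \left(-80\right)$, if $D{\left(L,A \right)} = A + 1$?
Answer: $- \frac{8000}{3} \approx -2666.7$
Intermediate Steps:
$D{\left(L,A \right)} = 1 + A$
$U = - \frac{53}{3}$ ($U = \frac{-52 - \left(1 + 0\right)}{3} = \frac{-52 - 1}{3} = \frac{1}{3} \left(-53\right) = - \frac{53}{3} \approx -17.667$)
$\left(\left(-6 + 57\right) + U\right) \left(-80\right) = \left(\left(-6 + 57\right) - \frac{53}{3}\right) \left(-80\right) = \left(51 - \frac{53}{3}\right) \left(-80\right) = \frac{100}{3} \left(-80\right) = - \frac{8000}{3}$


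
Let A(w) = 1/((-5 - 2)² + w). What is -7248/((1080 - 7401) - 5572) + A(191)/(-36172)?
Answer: 62921905547/103246463040 ≈ 0.60943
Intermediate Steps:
A(w) = 1/(49 + w) (A(w) = 1/((-7)² + w) = 1/(49 + w))
-7248/((1080 - 7401) - 5572) + A(191)/(-36172) = -7248/((1080 - 7401) - 5572) + 1/((49 + 191)*(-36172)) = -7248/(-6321 - 5572) - 1/36172/240 = -7248/(-11893) + (1/240)*(-1/36172) = -7248*(-1/11893) - 1/8681280 = 7248/11893 - 1/8681280 = 62921905547/103246463040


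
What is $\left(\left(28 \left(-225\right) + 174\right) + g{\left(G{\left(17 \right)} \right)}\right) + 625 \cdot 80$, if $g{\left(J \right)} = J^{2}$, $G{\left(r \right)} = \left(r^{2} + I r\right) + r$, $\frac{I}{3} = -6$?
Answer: $43874$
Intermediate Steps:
$I = -18$ ($I = 3 \left(-6\right) = -18$)
$G{\left(r \right)} = r^{2} - 17 r$ ($G{\left(r \right)} = \left(r^{2} - 18 r\right) + r = r^{2} - 17 r$)
$\left(\left(28 \left(-225\right) + 174\right) + g{\left(G{\left(17 \right)} \right)}\right) + 625 \cdot 80 = \left(\left(28 \left(-225\right) + 174\right) + \left(17 \left(-17 + 17\right)\right)^{2}\right) + 625 \cdot 80 = \left(\left(-6300 + 174\right) + \left(17 \cdot 0\right)^{2}\right) + 50000 = \left(-6126 + 0^{2}\right) + 50000 = \left(-6126 + 0\right) + 50000 = -6126 + 50000 = 43874$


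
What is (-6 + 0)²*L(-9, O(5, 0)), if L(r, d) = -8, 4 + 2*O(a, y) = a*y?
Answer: -288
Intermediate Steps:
O(a, y) = -2 + a*y/2 (O(a, y) = -2 + (a*y)/2 = -2 + a*y/2)
(-6 + 0)²*L(-9, O(5, 0)) = (-6 + 0)²*(-8) = (-6)²*(-8) = 36*(-8) = -288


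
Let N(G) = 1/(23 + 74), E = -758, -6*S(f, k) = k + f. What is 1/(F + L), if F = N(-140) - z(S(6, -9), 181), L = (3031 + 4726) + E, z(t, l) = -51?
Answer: 97/683851 ≈ 0.00014184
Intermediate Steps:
S(f, k) = -f/6 - k/6 (S(f, k) = -(k + f)/6 = -(f + k)/6 = -f/6 - k/6)
N(G) = 1/97
L = 6999 (L = (3031 + 4726) - 758 = 7757 - 758 = 6999)
F = 4948/97 (F = 1/97 - 1*(-51) = 1/97 + 51 = 4948/97 ≈ 51.010)
1/(F + L) = 1/(4948/97 + 6999) = 1/(683851/97) = 97/683851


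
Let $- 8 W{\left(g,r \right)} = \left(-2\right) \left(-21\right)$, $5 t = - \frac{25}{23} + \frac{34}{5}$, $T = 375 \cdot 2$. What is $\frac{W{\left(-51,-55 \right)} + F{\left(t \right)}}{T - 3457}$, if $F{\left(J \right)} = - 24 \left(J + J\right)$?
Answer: $\frac{138219}{6226100} \approx 0.0222$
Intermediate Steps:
$T = 750$
$t = \frac{657}{575}$ ($t = \frac{- \frac{25}{23} + \frac{34}{5}}{5} = \frac{1}{5} \cdot \frac{657}{115} = \frac{657}{575} \approx 1.1426$)
$W{\left(g,r \right)} = - \frac{21}{4}$ ($W{\left(g,r \right)} = - \frac{\left(-2\right) \left(-21\right)}{8} = \left(- \frac{1}{8}\right) 42 = - \frac{21}{4}$)
$F{\left(J \right)} = - 48 J$ ($F{\left(J \right)} = - 24 \cdot 2 J = - 48 J$)
$\frac{W{\left(-51,-55 \right)} + F{\left(t \right)}}{T - 3457} = \frac{- \frac{21}{4} - \frac{31536}{575}}{750 - 3457} = \frac{- \frac{21}{4} - \frac{31536}{575}}{-2707} = \left(- \frac{138219}{2300}\right) \left(- \frac{1}{2707}\right) = \frac{138219}{6226100}$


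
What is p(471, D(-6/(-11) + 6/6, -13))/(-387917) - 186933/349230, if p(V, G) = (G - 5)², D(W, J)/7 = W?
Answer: -2925227853987/5464047574370 ≈ -0.53536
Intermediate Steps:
D(W, J) = 7*W
p(V, G) = (-5 + G)²
p(471, D(-6/(-11) + 6/6, -13))/(-387917) - 186933/349230 = (-5 + 7*(-6/(-11) + 6/6))²/(-387917) - 186933/349230 = (-5 + 7*(-6*(-1/11) + 6*(⅙)))²*(-1/387917) - 186933*1/349230 = (-5 + 7*(6/11 + 1))²*(-1/387917) - 62311/116410 = (-5 + 7*(17/11))²*(-1/387917) - 62311/116410 = (-5 + 119/11)²*(-1/387917) - 62311/116410 = (64/11)²*(-1/387917) - 62311/116410 = (4096/121)*(-1/387917) - 62311/116410 = -4096/46937957 - 62311/116410 = -2925227853987/5464047574370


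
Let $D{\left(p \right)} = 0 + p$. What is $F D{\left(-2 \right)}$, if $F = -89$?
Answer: $178$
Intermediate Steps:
$D{\left(p \right)} = p$
$F D{\left(-2 \right)} = \left(-89\right) \left(-2\right) = 178$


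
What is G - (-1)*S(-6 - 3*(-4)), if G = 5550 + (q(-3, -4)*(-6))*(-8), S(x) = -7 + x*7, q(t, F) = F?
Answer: 5393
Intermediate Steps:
S(x) = -7 + 7*x
G = 5358 (G = 5550 - 4*(-6)*(-8) = 5550 + 24*(-8) = 5550 - 192 = 5358)
G - (-1)*S(-6 - 3*(-4)) = 5358 - (-1)*(-7 + 7*(-6 - 3*(-4))) = 5358 - (-1)*(-7 + 7*(-6 + 12)) = 5358 - (-1)*(-7 + 7*6) = 5358 - (-1)*(-7 + 42) = 5358 - (-1)*35 = 5358 - 1*(-35) = 5358 + 35 = 5393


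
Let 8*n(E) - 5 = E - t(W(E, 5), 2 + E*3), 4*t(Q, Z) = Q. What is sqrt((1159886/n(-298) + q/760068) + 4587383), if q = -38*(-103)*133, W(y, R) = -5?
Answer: sqrt(11062293017721687239854)/49277742 ≈ 2134.4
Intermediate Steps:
t(Q, Z) = Q/4
n(E) = 25/32 + E/8 (n(E) = 5/8 + (E - (-5)/4)/8 = 5/8 + (E - 1*(-5/4))/8 = 5/8 + (E + 5/4)/8 = 5/8 + (5/4 + E)/8 = 5/8 + (5/32 + E/8) = 25/32 + E/8)
q = 520562 (q = 3914*133 = 520562)
sqrt((1159886/n(-298) + q/760068) + 4587383) = sqrt((1159886/(25/32 + (1/8)*(-298)) + 520562/760068) + 4587383) = sqrt((1159886/(25/32 - 149/4) + 520562*(1/760068)) + 4587383) = sqrt((1159886/(-1167/32) + 260281/380034) + 4587383) = sqrt((1159886*(-32/1167) + 260281/380034) + 4587383) = sqrt((-37116352/1167 + 260281/380034) + 4587383) = sqrt(-4701723989347/147833226 + 4587383) = sqrt(673465903798211/147833226) = sqrt(11062293017721687239854)/49277742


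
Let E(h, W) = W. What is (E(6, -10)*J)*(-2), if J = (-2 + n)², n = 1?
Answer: 20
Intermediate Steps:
J = 1 (J = (-2 + 1)² = (-1)² = 1)
(E(6, -10)*J)*(-2) = -10*1*(-2) = -10*(-2) = 20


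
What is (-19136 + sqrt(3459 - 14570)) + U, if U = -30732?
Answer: -49868 + I*sqrt(11111) ≈ -49868.0 + 105.41*I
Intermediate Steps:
(-19136 + sqrt(3459 - 14570)) + U = (-19136 + sqrt(3459 - 14570)) - 30732 = (-19136 + sqrt(-11111)) - 30732 = (-19136 + I*sqrt(11111)) - 30732 = -49868 + I*sqrt(11111)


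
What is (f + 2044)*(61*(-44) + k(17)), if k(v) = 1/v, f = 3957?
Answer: -16106331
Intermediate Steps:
(f + 2044)*(61*(-44) + k(17)) = (3957 + 2044)*(61*(-44) + 1/17) = 6001*(-2684 + 1/17) = 6001*(-45627/17) = -16106331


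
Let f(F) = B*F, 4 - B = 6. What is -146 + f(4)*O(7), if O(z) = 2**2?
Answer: -178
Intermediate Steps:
B = -2 (B = 4 - 1*6 = 4 - 6 = -2)
O(z) = 4
f(F) = -2*F
-146 + f(4)*O(7) = -146 - 2*4*4 = -146 - 8*4 = -146 - 32 = -178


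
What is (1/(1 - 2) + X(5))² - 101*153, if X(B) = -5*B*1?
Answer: -14777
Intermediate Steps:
X(B) = -5*B
(1/(1 - 2) + X(5))² - 101*153 = (1/(1 - 2) - 5*5)² - 101*153 = (1/(-1) - 25)² - 15453 = (-1 - 25)² - 15453 = (-26)² - 15453 = 676 - 15453 = -14777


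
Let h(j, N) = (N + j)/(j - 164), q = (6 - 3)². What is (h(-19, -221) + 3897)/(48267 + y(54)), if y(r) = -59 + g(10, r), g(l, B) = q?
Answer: 237797/2941237 ≈ 0.080849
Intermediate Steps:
q = 9 (q = 3² = 9)
g(l, B) = 9
y(r) = -50 (y(r) = -59 + 9 = -50)
h(j, N) = (N + j)/(-164 + j)
(h(-19, -221) + 3897)/(48267 + y(54)) = ((-221 - 19)/(-164 - 19) + 3897)/(48267 - 50) = (-240/(-183) + 3897)/48217 = (-1/183*(-240) + 3897)*(1/48217) = (80/61 + 3897)*(1/48217) = (237797/61)*(1/48217) = 237797/2941237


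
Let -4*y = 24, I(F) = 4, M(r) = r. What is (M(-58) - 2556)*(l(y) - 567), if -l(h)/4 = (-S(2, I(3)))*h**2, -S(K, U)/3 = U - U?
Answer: 1482138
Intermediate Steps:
S(K, U) = 0 (S(K, U) = -3*(U - U) = -3*0 = 0)
y = -6 (y = -1/4*24 = -6)
l(h) = 0 (l(h) = -4*(-1*0)*h**2 = -0*h**2 = -4*0 = 0)
(M(-58) - 2556)*(l(y) - 567) = (-58 - 2556)*(0 - 567) = -2614*(-567) = 1482138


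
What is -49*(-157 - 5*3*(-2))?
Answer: 6223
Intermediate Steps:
-49*(-157 - 5*3*(-2)) = -49*(-157 - 15*(-2)) = -49*(-157 + 30) = -49*(-127) = 6223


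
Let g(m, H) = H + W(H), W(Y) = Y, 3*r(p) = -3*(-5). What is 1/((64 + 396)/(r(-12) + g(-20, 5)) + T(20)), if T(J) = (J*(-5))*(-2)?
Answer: 3/692 ≈ 0.0043353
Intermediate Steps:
r(p) = 5 (r(p) = (-3*(-5))/3 = (1/3)*15 = 5)
g(m, H) = 2*H (g(m, H) = H + H = 2*H)
T(J) = 10*J (T(J) = -5*J*(-2) = 10*J)
1/((64 + 396)/(r(-12) + g(-20, 5)) + T(20)) = 1/((64 + 396)/(5 + 2*5) + 10*20) = 1/(460/(5 + 10) + 200) = 1/(460/15 + 200) = 1/(460*(1/15) + 200) = 1/(92/3 + 200) = 1/(692/3) = 3/692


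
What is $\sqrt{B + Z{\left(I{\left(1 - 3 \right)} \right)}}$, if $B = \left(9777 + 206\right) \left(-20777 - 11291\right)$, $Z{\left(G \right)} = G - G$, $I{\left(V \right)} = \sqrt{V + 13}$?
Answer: $2 i \sqrt{80033711} \approx 17892.0 i$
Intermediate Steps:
$I{\left(V \right)} = \sqrt{13 + V}$
$Z{\left(G \right)} = 0$
$B = -320134844$ ($B = 9983 \left(-32068\right) = -320134844$)
$\sqrt{B + Z{\left(I{\left(1 - 3 \right)} \right)}} = \sqrt{-320134844 + 0} = \sqrt{-320134844} = 2 i \sqrt{80033711}$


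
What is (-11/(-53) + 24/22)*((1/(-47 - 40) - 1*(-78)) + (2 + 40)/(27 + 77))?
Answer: 268467779/2637492 ≈ 101.79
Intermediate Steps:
(-11/(-53) + 24/22)*((1/(-47 - 40) - 1*(-78)) + (2 + 40)/(27 + 77)) = (-11*(-1/53) + 24*(1/22))*((1/(-87) + 78) + 42/104) = (11/53 + 12/11)*((-1/87 + 78) + 42*(1/104)) = 757*(6785/87 + 21/52)/583 = (757/583)*(354647/4524) = 268467779/2637492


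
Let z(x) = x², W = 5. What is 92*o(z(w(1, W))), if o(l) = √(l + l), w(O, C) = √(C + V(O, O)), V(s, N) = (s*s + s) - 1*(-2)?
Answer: 276*√2 ≈ 390.32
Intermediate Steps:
V(s, N) = 2 + s + s² (V(s, N) = (s² + s) + 2 = (s + s²) + 2 = 2 + s + s²)
w(O, C) = √(2 + C + O + O²) (w(O, C) = √(C + (2 + O + O²)) = √(2 + C + O + O²))
o(l) = √2*√l (o(l) = √(2*l) = √2*√l)
92*o(z(w(1, W))) = 92*(√2*√((√(2 + 5 + 1 + 1²))²)) = 92*(√2*√((√(2 + 5 + 1 + 1))²)) = 92*(√2*√((√9)²)) = 92*(√2*√(3²)) = 92*(√2*√9) = 92*(√2*3) = 92*(3*√2) = 276*√2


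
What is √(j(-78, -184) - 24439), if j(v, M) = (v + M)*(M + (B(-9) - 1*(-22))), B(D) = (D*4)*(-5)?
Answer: 7*I*√595 ≈ 170.75*I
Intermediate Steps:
B(D) = -20*D (B(D) = (4*D)*(-5) = -20*D)
j(v, M) = (202 + M)*(M + v) (j(v, M) = (v + M)*(M + (-20*(-9) - 1*(-22))) = (M + v)*(M + (180 + 22)) = (M + v)*(M + 202) = (M + v)*(202 + M) = (202 + M)*(M + v))
√(j(-78, -184) - 24439) = √(((-184)² + 202*(-184) + 202*(-78) - 184*(-78)) - 24439) = √((33856 - 37168 - 15756 + 14352) - 24439) = √(-4716 - 24439) = √(-29155) = 7*I*√595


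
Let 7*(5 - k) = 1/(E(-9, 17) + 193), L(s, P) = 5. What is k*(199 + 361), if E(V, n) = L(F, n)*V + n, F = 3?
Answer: 92384/33 ≈ 2799.5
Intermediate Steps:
E(V, n) = n + 5*V (E(V, n) = 5*V + n = n + 5*V)
k = 5774/1155 (k = 5 - 1/(7*((17 + 5*(-9)) + 193)) = 5 - 1/(7*((17 - 45) + 193)) = 5 - 1/(7*(-28 + 193)) = 5 - ⅐/165 = 5 - ⅐*1/165 = 5 - 1/1155 = 5774/1155 ≈ 4.9991)
k*(199 + 361) = 5774*(199 + 361)/1155 = (5774/1155)*560 = 92384/33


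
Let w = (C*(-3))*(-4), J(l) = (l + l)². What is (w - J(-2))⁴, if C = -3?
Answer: 7311616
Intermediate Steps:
J(l) = 4*l² (J(l) = (2*l)² = 4*l²)
w = -36 (w = -3*(-3)*(-4) = 9*(-4) = -36)
(w - J(-2))⁴ = (-36 - 4*(-2)²)⁴ = (-36 - 4*4)⁴ = (-36 - 1*16)⁴ = (-36 - 16)⁴ = (-52)⁴ = 7311616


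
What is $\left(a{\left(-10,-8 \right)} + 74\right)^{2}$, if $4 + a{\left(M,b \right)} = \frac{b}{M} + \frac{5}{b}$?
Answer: $\frac{7879249}{1600} \approx 4924.5$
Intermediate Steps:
$a{\left(M,b \right)} = -4 + \frac{5}{b} + \frac{b}{M}$ ($a{\left(M,b \right)} = -4 + \left(\frac{b}{M} + \frac{5}{b}\right) = -4 + \left(\frac{5}{b} + \frac{b}{M}\right) = -4 + \frac{5}{b} + \frac{b}{M}$)
$\left(a{\left(-10,-8 \right)} + 74\right)^{2} = \left(\left(-4 + \frac{5}{-8} - \frac{8}{-10}\right) + 74\right)^{2} = \left(\left(-4 + 5 \left(- \frac{1}{8}\right) - - \frac{4}{5}\right) + 74\right)^{2} = \left(\left(-4 - \frac{5}{8} + \frac{4}{5}\right) + 74\right)^{2} = \left(- \frac{153}{40} + 74\right)^{2} = \left(\frac{2807}{40}\right)^{2} = \frac{7879249}{1600}$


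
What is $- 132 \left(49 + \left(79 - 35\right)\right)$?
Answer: $-12276$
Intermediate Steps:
$- 132 \left(49 + \left(79 - 35\right)\right) = - 132 \left(49 + 44\right) = \left(-132\right) 93 = -12276$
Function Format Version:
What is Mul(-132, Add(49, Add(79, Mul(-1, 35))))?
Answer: -12276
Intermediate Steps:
Mul(-132, Add(49, Add(79, Mul(-1, 35)))) = Mul(-132, Add(49, Add(79, -35))) = Mul(-132, Add(49, 44)) = Mul(-132, 93) = -12276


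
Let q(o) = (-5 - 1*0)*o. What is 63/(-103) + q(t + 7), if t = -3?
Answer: -2123/103 ≈ -20.612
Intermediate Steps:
q(o) = -5*o (q(o) = (-5 + 0)*o = -5*o)
63/(-103) + q(t + 7) = 63/(-103) - 5*(-3 + 7) = -1/103*63 - 5*4 = -63/103 - 20 = -2123/103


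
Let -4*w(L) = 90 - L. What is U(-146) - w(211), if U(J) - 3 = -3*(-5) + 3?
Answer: -37/4 ≈ -9.2500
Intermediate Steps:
w(L) = -45/2 + L/4 (w(L) = -(90 - L)/4 = -45/2 + L/4)
U(J) = 21 (U(J) = 3 + (-3*(-5) + 3) = 3 + (15 + 3) = 3 + 18 = 21)
U(-146) - w(211) = 21 - (-45/2 + (¼)*211) = 21 - (-45/2 + 211/4) = 21 - 1*121/4 = 21 - 121/4 = -37/4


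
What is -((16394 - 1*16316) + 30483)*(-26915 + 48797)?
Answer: -668735802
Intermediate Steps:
-((16394 - 1*16316) + 30483)*(-26915 + 48797) = -((16394 - 16316) + 30483)*21882 = -(78 + 30483)*21882 = -30561*21882 = -1*668735802 = -668735802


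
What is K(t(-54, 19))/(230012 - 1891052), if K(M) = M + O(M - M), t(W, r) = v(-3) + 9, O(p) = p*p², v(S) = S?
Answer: -1/276840 ≈ -3.6122e-6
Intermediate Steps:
O(p) = p³
t(W, r) = 6 (t(W, r) = -3 + 9 = 6)
K(M) = M (K(M) = M + (M - M)³ = M + 0³ = M + 0 = M)
K(t(-54, 19))/(230012 - 1891052) = 6/(230012 - 1891052) = 6/(-1661040) = 6*(-1/1661040) = -1/276840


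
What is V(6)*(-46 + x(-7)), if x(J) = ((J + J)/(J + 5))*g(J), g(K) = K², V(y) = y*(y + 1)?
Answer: 12474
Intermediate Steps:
V(y) = y*(1 + y)
x(J) = 2*J³/(5 + J) (x(J) = ((J + J)/(J + 5))*J² = ((2*J)/(5 + J))*J² = (2*J/(5 + J))*J² = 2*J³/(5 + J))
V(6)*(-46 + x(-7)) = (6*(1 + 6))*(-46 + 2*(-7)³/(5 - 7)) = (6*7)*(-46 + 2*(-343)/(-2)) = 42*(-46 + 2*(-343)*(-½)) = 42*(-46 + 343) = 42*297 = 12474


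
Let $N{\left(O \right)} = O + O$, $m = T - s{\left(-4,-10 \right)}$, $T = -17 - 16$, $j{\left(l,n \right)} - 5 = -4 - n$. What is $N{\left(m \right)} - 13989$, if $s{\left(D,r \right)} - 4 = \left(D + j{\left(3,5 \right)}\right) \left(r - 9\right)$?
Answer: $-14367$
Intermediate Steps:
$j{\left(l,n \right)} = 1 - n$ ($j{\left(l,n \right)} = 5 - \left(4 + n\right) = 1 - n$)
$T = -33$ ($T = -17 - 16 = -33$)
$s{\left(D,r \right)} = 4 + \left(-9 + r\right) \left(-4 + D\right)$ ($s{\left(D,r \right)} = 4 + \left(D + \left(1 - 5\right)\right) \left(r - 9\right) = 4 + \left(D + \left(1 - 5\right)\right) \left(-9 + r\right) = 4 + \left(D - 4\right) \left(-9 + r\right) = 4 + \left(-4 + D\right) \left(-9 + r\right) = 4 + \left(-9 + r\right) \left(-4 + D\right)$)
$m = -189$ ($m = -33 - \left(40 - -36 - -40 - -40\right) = -33 - \left(40 + 36 + 40 + 40\right) = -33 - 156 = -189$)
$N{\left(O \right)} = 2 O$
$N{\left(m \right)} - 13989 = 2 \left(-189\right) - 13989 = -378 - 13989 = -14367$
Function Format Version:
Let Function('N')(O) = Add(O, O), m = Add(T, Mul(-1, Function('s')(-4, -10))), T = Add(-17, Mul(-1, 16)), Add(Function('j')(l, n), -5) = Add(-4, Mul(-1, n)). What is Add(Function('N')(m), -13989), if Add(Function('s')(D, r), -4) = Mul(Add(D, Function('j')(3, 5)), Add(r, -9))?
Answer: -14367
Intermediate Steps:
Function('j')(l, n) = Add(1, Mul(-1, n)) (Function('j')(l, n) = Add(5, Add(-4, Mul(-1, n))) = Add(1, Mul(-1, n)))
T = -33 (T = Add(-17, -16) = -33)
Function('s')(D, r) = Add(4, Mul(Add(-9, r), Add(-4, D))) (Function('s')(D, r) = Add(4, Mul(Add(D, Add(1, Mul(-1, 5))), Add(r, -9))) = Add(4, Mul(Add(D, Add(1, -5)), Add(-9, r))) = Add(4, Mul(Add(D, -4), Add(-9, r))) = Add(4, Mul(Add(-4, D), Add(-9, r))) = Add(4, Mul(Add(-9, r), Add(-4, D))))
m = -189 (m = Add(-33, Mul(-1, Add(40, Mul(-9, -4), Mul(-4, -10), Mul(-4, -10)))) = Add(-33, Mul(-1, Add(40, 36, 40, 40))) = Add(-33, Mul(-1, 156)) = Add(-33, -156) = -189)
Function('N')(O) = Mul(2, O)
Add(Function('N')(m), -13989) = Add(Mul(2, -189), -13989) = Add(-378, -13989) = -14367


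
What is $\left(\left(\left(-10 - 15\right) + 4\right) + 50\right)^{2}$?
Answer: $841$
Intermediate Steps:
$\left(\left(\left(-10 - 15\right) + 4\right) + 50\right)^{2} = \left(\left(-25 + 4\right) + 50\right)^{2} = \left(-21 + 50\right)^{2} = 29^{2} = 841$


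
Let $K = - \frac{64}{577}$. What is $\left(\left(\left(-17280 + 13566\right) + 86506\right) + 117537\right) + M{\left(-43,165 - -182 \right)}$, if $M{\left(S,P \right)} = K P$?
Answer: $\frac{115567625}{577} \approx 2.0029 \cdot 10^{5}$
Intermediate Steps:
$K = - \frac{64}{577}$ ($K = \left(-64\right) \frac{1}{577} = - \frac{64}{577} \approx -0.11092$)
$M{\left(S,P \right)} = - \frac{64 P}{577}$
$\left(\left(\left(-17280 + 13566\right) + 86506\right) + 117537\right) + M{\left(-43,165 - -182 \right)} = \left(\left(\left(-17280 + 13566\right) + 86506\right) + 117537\right) - \frac{64 \left(165 - -182\right)}{577} = \left(\left(-3714 + 86506\right) + 117537\right) - \frac{64 \left(165 + 182\right)}{577} = \left(82792 + 117537\right) - \frac{22208}{577} = 200329 - \frac{22208}{577} = \frac{115567625}{577}$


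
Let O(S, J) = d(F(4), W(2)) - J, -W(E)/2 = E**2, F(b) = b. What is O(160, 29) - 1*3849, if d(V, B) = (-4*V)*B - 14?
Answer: -3764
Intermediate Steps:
W(E) = -2*E**2
d(V, B) = -14 - 4*B*V (d(V, B) = -4*B*V - 14 = -14 - 4*B*V)
O(S, J) = 114 - J (O(S, J) = (-14 - 4*(-2*2**2)*4) - J = (-14 - 4*(-2*4)*4) - J = (-14 - 4*(-8)*4) - J = (-14 + 128) - J = 114 - J)
O(160, 29) - 1*3849 = (114 - 1*29) - 1*3849 = (114 - 29) - 3849 = 85 - 3849 = -3764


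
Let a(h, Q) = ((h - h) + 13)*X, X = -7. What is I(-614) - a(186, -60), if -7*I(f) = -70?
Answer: 101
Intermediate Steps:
I(f) = 10 (I(f) = -⅐*(-70) = 10)
a(h, Q) = -91 (a(h, Q) = ((h - h) + 13)*(-7) = (0 + 13)*(-7) = 13*(-7) = -91)
I(-614) - a(186, -60) = 10 - 1*(-91) = 10 + 91 = 101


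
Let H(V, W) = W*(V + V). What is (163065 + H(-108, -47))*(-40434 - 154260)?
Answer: -33724310598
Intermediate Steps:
H(V, W) = 2*V*W (H(V, W) = W*(2*V) = 2*V*W)
(163065 + H(-108, -47))*(-40434 - 154260) = (163065 + 2*(-108)*(-47))*(-40434 - 154260) = (163065 + 10152)*(-194694) = 173217*(-194694) = -33724310598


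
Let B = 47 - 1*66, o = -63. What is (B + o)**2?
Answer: 6724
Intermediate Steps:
B = -19 (B = 47 - 66 = -19)
(B + o)**2 = (-19 - 63)**2 = (-82)**2 = 6724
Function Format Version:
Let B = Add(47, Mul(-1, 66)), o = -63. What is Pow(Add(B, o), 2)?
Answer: 6724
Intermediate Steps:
B = -19 (B = Add(47, -66) = -19)
Pow(Add(B, o), 2) = Pow(Add(-19, -63), 2) = Pow(-82, 2) = 6724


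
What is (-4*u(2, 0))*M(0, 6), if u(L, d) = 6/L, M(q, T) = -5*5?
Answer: 300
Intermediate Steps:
M(q, T) = -25
(-4*u(2, 0))*M(0, 6) = -24/2*(-25) = -4*3*(-25) = -12*(-25) = 300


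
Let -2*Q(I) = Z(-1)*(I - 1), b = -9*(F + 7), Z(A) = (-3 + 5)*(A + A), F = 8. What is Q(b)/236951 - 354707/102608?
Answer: -7643280703/2210278928 ≈ -3.4581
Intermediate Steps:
Z(A) = 4*A (Z(A) = 2*(2*A) = 4*A)
b = -135 (b = -9*(8 + 7) = -9*15 = -135)
Q(I) = -2 + 2*I (Q(I) = -4*(-1)*(I - 1)/2 = -(-2)*(-1 + I) = -(4 - 4*I)/2 = -2 + 2*I)
Q(b)/236951 - 354707/102608 = (-2 + 2*(-135))/236951 - 354707/102608 = (-2 - 270)*(1/236951) - 354707*1/102608 = -272*1/236951 - 354707/102608 = -272/236951 - 354707/102608 = -7643280703/2210278928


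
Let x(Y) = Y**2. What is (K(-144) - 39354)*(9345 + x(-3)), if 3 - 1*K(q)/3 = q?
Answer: -363992202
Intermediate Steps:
K(q) = 9 - 3*q
(K(-144) - 39354)*(9345 + x(-3)) = ((9 - 3*(-144)) - 39354)*(9345 + (-3)**2) = ((9 + 432) - 39354)*(9345 + 9) = (441 - 39354)*9354 = -38913*9354 = -363992202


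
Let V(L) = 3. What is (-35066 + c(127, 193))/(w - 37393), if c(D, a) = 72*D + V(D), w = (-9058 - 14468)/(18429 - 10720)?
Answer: 199809571/288286163 ≈ 0.69309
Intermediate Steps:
w = -23526/7709 ≈ -3.0518
c(D, a) = 3 + 72*D (c(D, a) = 72*D + 3 = 3 + 72*D)
(-35066 + c(127, 193))/(w - 37393) = (-35066 + (3 + 72*127))/(-23526/7709 - 37393) = (-35066 + (3 + 9144))/(-288286163/7709) = (-35066 + 9147)*(-7709/288286163) = -25919*(-7709/288286163) = 199809571/288286163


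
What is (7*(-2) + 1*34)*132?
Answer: 2640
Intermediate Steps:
(7*(-2) + 1*34)*132 = (-14 + 34)*132 = 20*132 = 2640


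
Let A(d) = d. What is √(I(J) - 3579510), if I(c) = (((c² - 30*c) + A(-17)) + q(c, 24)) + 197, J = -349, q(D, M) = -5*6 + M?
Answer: I*√3447065 ≈ 1856.6*I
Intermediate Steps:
q(D, M) = -30 + M
I(c) = 174 + c² - 30*c (I(c) = (((c² - 30*c) - 17) + (-30 + 24)) + 197 = ((-17 + c² - 30*c) - 6) + 197 = (-23 + c² - 30*c) + 197 = 174 + c² - 30*c)
√(I(J) - 3579510) = √((174 + (-349)² - 30*(-349)) - 3579510) = √((174 + 121801 + 10470) - 3579510) = √(132445 - 3579510) = √(-3447065) = I*√3447065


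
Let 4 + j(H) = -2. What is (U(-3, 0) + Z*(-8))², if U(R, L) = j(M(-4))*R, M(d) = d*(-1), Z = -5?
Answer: 3364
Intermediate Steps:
M(d) = -d
j(H) = -6 (j(H) = -4 - 2 = -6)
U(R, L) = -6*R
(U(-3, 0) + Z*(-8))² = (-6*(-3) - 5*(-8))² = (18 + 40)² = 58² = 3364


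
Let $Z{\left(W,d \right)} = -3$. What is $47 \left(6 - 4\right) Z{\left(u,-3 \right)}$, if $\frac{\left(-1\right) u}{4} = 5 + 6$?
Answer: $-282$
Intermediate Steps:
$u = -44$ ($u = - 4 \left(5 + 6\right) = \left(-4\right) 11 = -44$)
$47 \left(6 - 4\right) Z{\left(u,-3 \right)} = 47 \left(6 - 4\right) \left(-3\right) = 47 \cdot 2 \left(-3\right) = 47 \left(-6\right) = -282$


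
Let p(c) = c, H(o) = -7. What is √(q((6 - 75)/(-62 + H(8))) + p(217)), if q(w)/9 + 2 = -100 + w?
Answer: 2*I*√173 ≈ 26.306*I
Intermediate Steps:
q(w) = -918 + 9*w (q(w) = -18 + 9*(-100 + w) = -18 + (-900 + 9*w) = -918 + 9*w)
√(q((6 - 75)/(-62 + H(8))) + p(217)) = √((-918 + 9*((6 - 75)/(-62 - 7))) + 217) = √((-918 + 9*(-69/(-69))) + 217) = √((-918 + 9*(-69*(-1/69))) + 217) = √((-918 + 9*1) + 217) = √((-918 + 9) + 217) = √(-909 + 217) = √(-692) = 2*I*√173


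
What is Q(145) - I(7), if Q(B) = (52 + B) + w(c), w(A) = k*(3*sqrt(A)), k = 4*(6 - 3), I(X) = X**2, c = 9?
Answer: 256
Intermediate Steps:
k = 12 (k = 4*3 = 12)
w(A) = 36*sqrt(A) (w(A) = 12*(3*sqrt(A)) = 36*sqrt(A))
Q(B) = 160 + B (Q(B) = (52 + B) + 36*sqrt(9) = (52 + B) + 36*3 = (52 + B) + 108 = 160 + B)
Q(145) - I(7) = (160 + 145) - 1*7**2 = 305 - 1*49 = 305 - 49 = 256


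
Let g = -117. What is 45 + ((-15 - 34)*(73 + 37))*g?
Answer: 630675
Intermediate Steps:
45 + ((-15 - 34)*(73 + 37))*g = 45 + ((-15 - 34)*(73 + 37))*(-117) = 45 - 49*110*(-117) = 45 - 5390*(-117) = 45 + 630630 = 630675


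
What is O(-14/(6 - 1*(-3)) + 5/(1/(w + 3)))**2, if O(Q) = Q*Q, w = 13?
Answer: 248438446096/6561 ≈ 3.7866e+7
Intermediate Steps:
O(Q) = Q**2
O(-14/(6 - 1*(-3)) + 5/(1/(w + 3)))**2 = ((-14/(6 - 1*(-3)) + 5/(1/(13 + 3)))**2)**2 = ((-14/(6 + 3) + 5/(1/16))**2)**2 = ((-14/9 + 5/(1/16))**2)**2 = ((-14*1/9 + 5*16)**2)**2 = ((-14/9 + 80)**2)**2 = ((706/9)**2)**2 = (498436/81)**2 = 248438446096/6561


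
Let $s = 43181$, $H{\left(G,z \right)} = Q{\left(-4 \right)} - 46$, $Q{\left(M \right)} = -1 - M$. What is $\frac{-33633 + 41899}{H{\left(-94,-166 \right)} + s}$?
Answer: $\frac{4133}{21569} \approx 0.19162$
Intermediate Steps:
$H{\left(G,z \right)} = -43$ ($H{\left(G,z \right)} = \left(-1 - -4\right) - 46 = \left(-1 + 4\right) - 46 = 3 - 46 = -43$)
$\frac{-33633 + 41899}{H{\left(-94,-166 \right)} + s} = \frac{-33633 + 41899}{-43 + 43181} = \frac{8266}{43138} = 8266 \cdot \frac{1}{43138} = \frac{4133}{21569}$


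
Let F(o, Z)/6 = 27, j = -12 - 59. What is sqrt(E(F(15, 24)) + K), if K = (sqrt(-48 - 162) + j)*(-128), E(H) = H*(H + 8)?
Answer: 2*sqrt(9157 - 32*I*sqrt(210)) ≈ 191.45 - 4.8444*I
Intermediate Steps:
j = -71
F(o, Z) = 162 (F(o, Z) = 6*27 = 162)
E(H) = H*(8 + H)
K = 9088 - 128*I*sqrt(210) (K = (sqrt(-48 - 162) - 71)*(-128) = (sqrt(-210) - 71)*(-128) = (I*sqrt(210) - 71)*(-128) = (-71 + I*sqrt(210))*(-128) = 9088 - 128*I*sqrt(210) ≈ 9088.0 - 1854.9*I)
sqrt(E(F(15, 24)) + K) = sqrt(162*(8 + 162) + (9088 - 128*I*sqrt(210))) = sqrt(162*170 + (9088 - 128*I*sqrt(210))) = sqrt(27540 + (9088 - 128*I*sqrt(210))) = sqrt(36628 - 128*I*sqrt(210))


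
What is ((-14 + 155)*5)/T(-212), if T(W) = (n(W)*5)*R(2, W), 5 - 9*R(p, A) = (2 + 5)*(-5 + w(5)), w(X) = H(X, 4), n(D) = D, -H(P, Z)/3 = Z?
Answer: -1269/26288 ≈ -0.048273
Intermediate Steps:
H(P, Z) = -3*Z
w(X) = -12 (w(X) = -3*4 = -12)
R(p, A) = 124/9 (R(p, A) = 5/9 - (2 + 5)*(-5 - 12)/9 = 5/9 - 7*(-17)/9 = 5/9 - ⅑*(-119) = 5/9 + 119/9 = 124/9)
T(W) = 620*W/9 (T(W) = (W*5)*(124/9) = (5*W)*(124/9) = 620*W/9)
((-14 + 155)*5)/T(-212) = ((-14 + 155)*5)/(((620/9)*(-212))) = (141*5)/(-131440/9) = 705*(-9/131440) = -1269/26288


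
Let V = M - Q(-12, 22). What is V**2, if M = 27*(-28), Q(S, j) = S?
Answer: 553536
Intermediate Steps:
M = -756
V = -744 (V = -756 - 1*(-12) = -756 + 12 = -744)
V**2 = (-744)**2 = 553536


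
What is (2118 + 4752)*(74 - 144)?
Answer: -480900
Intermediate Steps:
(2118 + 4752)*(74 - 144) = 6870*(-70) = -480900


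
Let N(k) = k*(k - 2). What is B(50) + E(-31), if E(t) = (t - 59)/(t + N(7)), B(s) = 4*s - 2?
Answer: 351/2 ≈ 175.50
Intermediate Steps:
B(s) = -2 + 4*s
N(k) = k*(-2 + k)
E(t) = (-59 + t)/(35 + t) (E(t) = (t - 59)/(t + 7*(-2 + 7)) = (-59 + t)/(t + 7*5) = (-59 + t)/(t + 35) = (-59 + t)/(35 + t))
B(50) + E(-31) = (-2 + 4*50) + (-59 - 31)/(35 - 31) = (-2 + 200) - 90/4 = 198 + (¼)*(-90) = 198 - 45/2 = 351/2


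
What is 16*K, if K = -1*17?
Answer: -272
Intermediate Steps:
K = -17
16*K = 16*(-17) = -272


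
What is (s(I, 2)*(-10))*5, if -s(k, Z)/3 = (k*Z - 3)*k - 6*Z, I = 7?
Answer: 9750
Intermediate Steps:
s(k, Z) = 18*Z - 3*k*(-3 + Z*k) (s(k, Z) = -3*((k*Z - 3)*k - 6*Z) = -3*((Z*k - 3)*k - 6*Z) = -3*((-3 + Z*k)*k - 6*Z) = -3*(k*(-3 + Z*k) - 6*Z) = -3*(-6*Z + k*(-3 + Z*k)) = 18*Z - 3*k*(-3 + Z*k))
(s(I, 2)*(-10))*5 = ((9*7 + 18*2 - 3*2*7**2)*(-10))*5 = ((63 + 36 - 3*2*49)*(-10))*5 = ((63 + 36 - 294)*(-10))*5 = -195*(-10)*5 = 1950*5 = 9750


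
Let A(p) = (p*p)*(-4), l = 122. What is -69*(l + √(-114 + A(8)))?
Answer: -8418 - 69*I*√370 ≈ -8418.0 - 1327.2*I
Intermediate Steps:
A(p) = -4*p² (A(p) = p²*(-4) = -4*p²)
-69*(l + √(-114 + A(8))) = -69*(122 + √(-114 - 4*8²)) = -69*(122 + √(-114 - 4*64)) = -69*(122 + √(-114 - 256)) = -69*(122 + √(-370)) = -69*(122 + I*√370) = -8418 - 69*I*√370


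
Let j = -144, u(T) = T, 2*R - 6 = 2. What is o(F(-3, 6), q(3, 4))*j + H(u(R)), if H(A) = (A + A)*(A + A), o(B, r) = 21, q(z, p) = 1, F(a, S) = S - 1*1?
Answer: -2960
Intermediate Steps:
F(a, S) = -1 + S (F(a, S) = S - 1 = -1 + S)
R = 4 (R = 3 + (½)*2 = 3 + 1 = 4)
H(A) = 4*A² (H(A) = (2*A)*(2*A) = 4*A²)
o(F(-3, 6), q(3, 4))*j + H(u(R)) = 21*(-144) + 4*4² = -3024 + 4*16 = -3024 + 64 = -2960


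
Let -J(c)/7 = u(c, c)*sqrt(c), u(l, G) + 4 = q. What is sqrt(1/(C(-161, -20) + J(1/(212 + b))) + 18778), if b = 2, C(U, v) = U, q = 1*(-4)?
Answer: sqrt(2264419493 - 3680488*sqrt(214))/(7*sqrt(2461 - 4*sqrt(214))) ≈ 137.03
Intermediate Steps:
q = -4
u(l, G) = -8 (u(l, G) = -4 - 4 = -8)
J(c) = 56*sqrt(c) (J(c) = -(-56)*sqrt(c) = 56*sqrt(c))
sqrt(1/(C(-161, -20) + J(1/(212 + b))) + 18778) = sqrt(1/(-161 + 56*sqrt(1/(212 + 2))) + 18778) = sqrt(1/(-161 + 56*sqrt(1/214)) + 18778) = sqrt(1/(-161 + 56*(sqrt(214)/214)) + 18778) = sqrt(1/(-161 + 28*sqrt(214)/107) + 18778) = sqrt(18778 + 1/(-161 + 28*sqrt(214)/107))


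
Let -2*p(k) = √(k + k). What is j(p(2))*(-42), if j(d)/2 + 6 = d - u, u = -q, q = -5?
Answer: 1008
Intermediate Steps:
u = 5 (u = -1*(-5) = 5)
p(k) = -√2*√k/2 (p(k) = -√(k + k)/2 = -√2*√k/2)
j(d) = -22 + 2*d (j(d) = -12 + 2*(d - 1*5) = -12 + 2*(d - 5) = -12 + 2*(-5 + d) = -12 + (-10 + 2*d) = -22 + 2*d)
j(p(2))*(-42) = (-22 + 2*(-√2*√2/2))*(-42) = (-22 + 2*(-1))*(-42) = (-22 - 2)*(-42) = -24*(-42) = 1008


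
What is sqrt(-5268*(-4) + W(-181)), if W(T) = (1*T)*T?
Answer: sqrt(53833) ≈ 232.02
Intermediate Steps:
W(T) = T**2 (W(T) = T*T = T**2)
sqrt(-5268*(-4) + W(-181)) = sqrt(-5268*(-4) + (-181)**2) = sqrt(21072 + 32761) = sqrt(53833)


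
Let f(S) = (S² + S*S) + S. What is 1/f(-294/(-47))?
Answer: 2209/186690 ≈ 0.011832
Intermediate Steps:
f(S) = S + 2*S² (f(S) = (S² + S²) + S = 2*S² + S = S + 2*S²)
1/f(-294/(-47)) = 1/((-294/(-47))*(1 + 2*(-294/(-47)))) = 1/((-294*(-1/47))*(1 + 2*(-294*(-1/47)))) = 1/(294*(1 + 2*(294/47))/47) = 1/(294*(1 + 588/47)/47) = 1/((294/47)*(635/47)) = 1/(186690/2209) = 2209/186690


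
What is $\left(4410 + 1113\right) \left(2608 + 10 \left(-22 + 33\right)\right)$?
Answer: $15011514$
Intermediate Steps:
$\left(4410 + 1113\right) \left(2608 + 10 \left(-22 + 33\right)\right) = 5523 \left(2608 + 10 \cdot 11\right) = 5523 \left(2608 + 110\right) = 5523 \cdot 2718 = 15011514$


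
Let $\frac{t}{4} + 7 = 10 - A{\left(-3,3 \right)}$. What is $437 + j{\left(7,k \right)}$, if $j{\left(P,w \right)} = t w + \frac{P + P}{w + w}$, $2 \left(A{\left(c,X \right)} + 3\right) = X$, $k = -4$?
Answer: $\frac{1453}{4} \approx 363.25$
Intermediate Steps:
$A{\left(c,X \right)} = -3 + \frac{X}{2}$
$t = 18$ ($t = -28 + 4 \left(10 - \left(-3 + \frac{1}{2} \cdot 3\right)\right) = -28 + 4 \left(10 - \left(-3 + \frac{3}{2}\right)\right) = -28 + 4 \left(10 - - \frac{3}{2}\right) = -28 + 4 \left(10 + \frac{3}{2}\right) = -28 + 4 \cdot \frac{23}{2} = -28 + 46 = 18$)
$j{\left(P,w \right)} = 18 w + \frac{P}{w}$ ($j{\left(P,w \right)} = 18 w + \frac{P + P}{w + w} = 18 w + \frac{2 P}{2 w} = 18 w + 2 P \frac{1}{2 w} = 18 w + \frac{P}{w}$)
$437 + j{\left(7,k \right)} = 437 + \left(18 \left(-4\right) + \frac{7}{-4}\right) = 437 + \left(-72 + 7 \left(- \frac{1}{4}\right)\right) = 437 - \frac{295}{4} = \frac{1453}{4}$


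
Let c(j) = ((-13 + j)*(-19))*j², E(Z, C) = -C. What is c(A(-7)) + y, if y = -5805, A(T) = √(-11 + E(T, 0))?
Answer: -8522 + 209*I*√11 ≈ -8522.0 + 693.17*I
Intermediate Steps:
A(T) = I*√11 (A(T) = √(-11 - 1*0) = √(-11 + 0) = √(-11) = I*√11)
c(j) = j²*(247 - 19*j) (c(j) = (247 - 19*j)*j² = j²*(247 - 19*j))
c(A(-7)) + y = 19*(I*√11)²*(13 - I*√11) - 5805 = 19*(-11)*(13 - I*√11) - 5805 = (-2717 + 209*I*√11) - 5805 = -8522 + 209*I*√11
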